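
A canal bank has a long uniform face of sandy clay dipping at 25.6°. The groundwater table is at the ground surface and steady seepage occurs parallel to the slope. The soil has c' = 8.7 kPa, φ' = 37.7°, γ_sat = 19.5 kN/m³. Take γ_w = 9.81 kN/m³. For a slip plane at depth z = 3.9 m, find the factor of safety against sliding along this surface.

With seepage parallel to the slope and the water table at the surface, the effective normal stress on the slip plane uses the buoyant unit weight γ' = γ_sat − γ_w while the driving shear stress uses γ_sat:
FS = [c' + γ' z cos²β tanφ'] / [γ_sat z sinβ cosβ]
γ' = 19.5 − 9.81 = 9.69 kN/m³
Numerator = 8.7 + 9.69·3.9·cos²25.6°·tan37.7° = 8.7 + 9.69·3.9·0.8133·0.7729 = 32.455 kPa
Denominator = 19.5·3.9·sin25.6°·cos25.6° = 19.5·3.9·0.4321·0.9018 = 29.634 kPa
FS = 32.455 / 29.634 = 1.095

FS = 1.10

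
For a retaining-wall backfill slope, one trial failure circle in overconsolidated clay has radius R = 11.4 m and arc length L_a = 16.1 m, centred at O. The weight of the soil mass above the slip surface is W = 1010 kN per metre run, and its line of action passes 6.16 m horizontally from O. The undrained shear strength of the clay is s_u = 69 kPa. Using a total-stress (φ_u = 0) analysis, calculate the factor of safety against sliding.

Taking moments about the centre O, the resisting moment is provided by the undrained shear strength acting along the arc:
M_R = s_u·L_a·R = 69·16.10·11.4 = 12664.3 kN·m/m
M_D = W·d = 1010·6.16 = 6221.6 kN·m/m
FS = M_R / M_D = 12664.3 / 6221.6 = 2.036

FS = 2.04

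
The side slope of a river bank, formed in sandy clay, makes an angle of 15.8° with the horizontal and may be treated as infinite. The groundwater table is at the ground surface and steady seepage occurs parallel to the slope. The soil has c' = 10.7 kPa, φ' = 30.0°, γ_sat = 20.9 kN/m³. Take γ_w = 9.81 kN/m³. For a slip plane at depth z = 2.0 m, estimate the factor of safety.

FS = 2.06

With seepage parallel to the slope and the water table at the surface, the effective normal stress on the slip plane uses the buoyant unit weight γ' = γ_sat − γ_w while the driving shear stress uses γ_sat:
FS = [c' + γ' z cos²β tanφ'] / [γ_sat z sinβ cosβ]
γ' = 20.9 − 9.81 = 11.09 kN/m³
Numerator = 10.7 + 11.09·2.0·cos²15.8°·tan30.0° = 10.7 + 11.09·2.0·0.9259·0.5774 = 22.556 kPa
Denominator = 20.9·2.0·sin15.8°·cos15.8° = 20.9·2.0·0.2723·0.9622 = 10.951 kPa
FS = 22.556 / 10.951 = 2.060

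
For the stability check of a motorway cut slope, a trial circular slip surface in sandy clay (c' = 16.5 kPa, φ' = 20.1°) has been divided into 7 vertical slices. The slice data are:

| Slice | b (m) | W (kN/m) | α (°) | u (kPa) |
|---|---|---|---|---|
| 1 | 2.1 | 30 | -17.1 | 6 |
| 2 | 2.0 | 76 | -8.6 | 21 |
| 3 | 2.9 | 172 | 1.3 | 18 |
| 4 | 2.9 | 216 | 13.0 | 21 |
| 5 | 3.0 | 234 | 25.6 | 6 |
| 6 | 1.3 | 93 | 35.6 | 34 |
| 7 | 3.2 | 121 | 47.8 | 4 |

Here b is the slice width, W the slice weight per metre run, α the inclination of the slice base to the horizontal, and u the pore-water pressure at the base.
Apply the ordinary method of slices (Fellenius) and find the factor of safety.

Ordinary method of slices: FS = Σ[c'·Δl_i + (W_i cosα_i − u_i·Δl_i)·tanφ'] / Σ W_i sinα_i, with Δl_i = b_i / cosα_i.
Slice 1: Δl = 2.1/cos(-17.1°) = 2.197 m; N'_1 = 30·cos(-17.1°) − 6·2.197 = 15.5; c'Δl = 36.25; W sinα = -8.8
Slice 2: Δl = 2.0/cos(-8.6°) = 2.023 m; N'_2 = 76·cos(-8.6°) − 21·2.023 = 32.7; c'Δl = 33.38; W sinα = -11.4
Slice 3: Δl = 2.9/cos1.3° = 2.901 m; N'_3 = 172·cos1.3° − 18·2.901 = 119.7; c'Δl = 47.86; W sinα = 3.9
Slice 4: Δl = 2.9/cos13.0° = 2.976 m; N'_4 = 216·cos13.0° − 21·2.976 = 148.0; c'Δl = 49.11; W sinα = 48.6
Slice 5: Δl = 3.0/cos25.6° = 3.327 m; N'_5 = 234·cos25.6° − 6·3.327 = 191.1; c'Δl = 54.89; W sinα = 101.1
Slice 6: Δl = 1.3/cos35.6° = 1.599 m; N'_6 = 93·cos35.6° − 34·1.599 = 21.3; c'Δl = 26.38; W sinα = 54.1
Slice 7: Δl = 3.2/cos47.8° = 4.764 m; N'_7 = 121·cos47.8° − 4·4.764 = 62.2; c'Δl = 78.60; W sinα = 89.6
Σc'Δl = 326.5 kN/m; ΣN' = 590.4 kN/m; ΣW sinα = 277.2 kN/m
Resisting = 326.5 + 590.4·tan20.1° = 326.5 + 216.1 = 542.5 kN/m
FS = 542.5 / 277.2 = 1.957

FS = 1.96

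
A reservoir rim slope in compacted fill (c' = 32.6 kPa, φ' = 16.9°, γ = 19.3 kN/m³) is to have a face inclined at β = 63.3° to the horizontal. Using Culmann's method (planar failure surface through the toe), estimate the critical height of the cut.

H_c = 18.61 m

Culmann's analysis gives the critical failure plane at α_cr = (β + φ')/2 = (63.3 + 16.9)/2 = 40.1°, and the critical height
H_c = (4c'/γ) · sinβ cosφ' / [1 − cos(β − φ')]
    = (4·32.6/19.3) · sin63.3°·cos16.9° / [1 − cos(46.4°)]
    = 6.756 · 0.8934·0.9568 / [1 − 0.6896]
    = 6.756 · 0.8548 / 0.3104
    = 18.61 m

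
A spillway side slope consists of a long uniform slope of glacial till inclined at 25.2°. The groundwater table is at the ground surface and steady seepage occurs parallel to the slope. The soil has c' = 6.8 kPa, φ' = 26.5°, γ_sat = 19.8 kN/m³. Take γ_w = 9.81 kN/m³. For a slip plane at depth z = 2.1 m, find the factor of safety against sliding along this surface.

With seepage parallel to the slope and the water table at the surface, the effective normal stress on the slip plane uses the buoyant unit weight γ' = γ_sat − γ_w while the driving shear stress uses γ_sat:
FS = [c' + γ' z cos²β tanφ'] / [γ_sat z sinβ cosβ]
γ' = 19.8 − 9.81 = 9.99 kN/m³
Numerator = 6.8 + 9.99·2.1·cos²25.2°·tan26.5° = 6.8 + 9.99·2.1·0.8187·0.4986 = 15.364 kPa
Denominator = 19.8·2.1·sin25.2°·cos25.2° = 19.8·2.1·0.4258·0.9048 = 16.019 kPa
FS = 15.364 / 16.019 = 0.959

FS = 0.96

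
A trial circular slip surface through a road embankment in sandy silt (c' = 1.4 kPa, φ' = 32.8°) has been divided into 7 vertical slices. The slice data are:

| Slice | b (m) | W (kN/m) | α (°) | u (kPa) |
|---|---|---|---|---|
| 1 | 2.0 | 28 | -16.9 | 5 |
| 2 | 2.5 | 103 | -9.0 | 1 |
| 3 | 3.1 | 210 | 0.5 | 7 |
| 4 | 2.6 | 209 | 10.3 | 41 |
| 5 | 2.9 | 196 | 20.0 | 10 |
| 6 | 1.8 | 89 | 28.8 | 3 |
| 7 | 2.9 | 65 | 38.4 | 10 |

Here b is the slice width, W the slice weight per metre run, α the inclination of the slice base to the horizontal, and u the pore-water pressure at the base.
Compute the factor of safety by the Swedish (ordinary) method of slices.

Ordinary method of slices: FS = Σ[c'·Δl_i + (W_i cosα_i − u_i·Δl_i)·tanφ'] / Σ W_i sinα_i, with Δl_i = b_i / cosα_i.
Slice 1: Δl = 2.0/cos(-16.9°) = 2.090 m; N'_1 = 28·cos(-16.9°) − 5·2.090 = 16.3; c'Δl = 2.93; W sinα = -8.1
Slice 2: Δl = 2.5/cos(-9.0°) = 2.531 m; N'_2 = 103·cos(-9.0°) − 1·2.531 = 99.2; c'Δl = 3.54; W sinα = -16.1
Slice 3: Δl = 3.1/cos0.5° = 3.100 m; N'_3 = 210·cos0.5° − 7·3.100 = 188.3; c'Δl = 4.34; W sinα = 1.8
Slice 4: Δl = 2.6/cos10.3° = 2.643 m; N'_4 = 209·cos10.3° − 41·2.643 = 97.3; c'Δl = 3.70; W sinα = 37.4
Slice 5: Δl = 2.9/cos20.0° = 3.086 m; N'_5 = 196·cos20.0° − 10·3.086 = 153.3; c'Δl = 4.32; W sinα = 67.0
Slice 6: Δl = 1.8/cos28.8° = 2.054 m; N'_6 = 89·cos28.8° − 3·2.054 = 71.8; c'Δl = 2.88; W sinα = 42.9
Slice 7: Δl = 2.9/cos38.4° = 3.700 m; N'_7 = 65·cos38.4° − 10·3.700 = 13.9; c'Δl = 5.18; W sinα = 40.4
Σc'Δl = 26.9 kN/m; ΣN' = 640.2 kN/m; ΣW sinα = 165.2 kN/m
Resisting = 26.9 + 640.2·tan32.8° = 26.9 + 412.6 = 439.5 kN/m
FS = 439.5 / 165.2 = 2.660

FS = 2.66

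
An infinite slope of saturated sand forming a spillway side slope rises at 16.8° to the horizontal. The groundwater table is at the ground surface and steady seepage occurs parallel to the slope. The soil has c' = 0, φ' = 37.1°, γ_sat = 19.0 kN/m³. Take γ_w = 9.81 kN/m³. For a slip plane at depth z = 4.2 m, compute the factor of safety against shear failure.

With seepage parallel to the slope and the water table at the surface, the effective normal stress on the slip plane uses the buoyant unit weight γ' = γ_sat − γ_w while the driving shear stress uses γ_sat:
FS = [c' + γ' z cos²β tanφ'] / [γ_sat z sinβ cosβ]
(For c' = 0 this reduces to FS = (γ'/γ_sat)·tanφ'/tanβ.)
γ' = 19.0 − 9.81 = 9.19 kN/m³
Numerator = 0.0 + 9.19·4.2·cos²16.8°·tan37.1° = 0.0 + 9.19·4.2·0.9165·0.7563 = 26.753 kPa
Denominator = 19.0·4.2·sin16.8°·cos16.8° = 19.0·4.2·0.2890·0.9573 = 22.080 kPa
FS = 26.753 / 22.080 = 1.212

FS = 1.21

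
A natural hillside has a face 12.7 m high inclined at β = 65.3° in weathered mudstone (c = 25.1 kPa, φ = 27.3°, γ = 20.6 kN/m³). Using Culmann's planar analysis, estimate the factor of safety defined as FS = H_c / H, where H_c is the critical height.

FS = 1.46

H_c = (4c/γ) · sinβ cosφ / [1 − cos(β − φ)]
    = (4·25.1/20.6) · sin65.3°·cos27.3° / [1 − cos38.0°]
    = 4.874 · 0.8073 / 0.2120 = 18.56 m
FS = H_c / H = 18.56 / 12.7 = 1.461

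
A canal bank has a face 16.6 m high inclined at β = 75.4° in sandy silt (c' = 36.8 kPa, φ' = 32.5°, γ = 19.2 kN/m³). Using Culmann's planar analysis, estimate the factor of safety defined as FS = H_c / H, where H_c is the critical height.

FS = 1.41

H_c = (4c'/γ) · sinβ cosφ' / [1 − cos(β − φ')]
    = (4·36.8/19.2) · sin75.4°·cos32.5° / [1 − cos42.9°]
    = 7.667 · 0.8162 / 0.2675 = 23.40 m
FS = H_c / H = 23.40 / 16.6 = 1.409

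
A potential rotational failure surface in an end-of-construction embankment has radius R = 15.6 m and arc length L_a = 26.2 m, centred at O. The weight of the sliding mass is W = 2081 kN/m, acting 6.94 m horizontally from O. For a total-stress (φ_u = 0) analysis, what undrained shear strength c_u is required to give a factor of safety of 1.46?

c_u = 51.6 kPa

FS = c_u·L_a·R / (W·d), so c_u = FS·W·d / (L_a·R).
c_u = 1.46·2081·6.94 / (26.20·15.6) = 21085.5 / 408.72 = 51.59 kPa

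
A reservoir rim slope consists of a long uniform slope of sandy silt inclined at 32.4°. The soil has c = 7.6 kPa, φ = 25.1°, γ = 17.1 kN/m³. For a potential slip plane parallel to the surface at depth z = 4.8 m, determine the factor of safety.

For an infinite slope with a slip plane parallel to the surface (no pore pressure): FS = [c + γz cos²β tanφ] / [γz sinβ cosβ].
γz = 17.1·4.8 = 82.08 kN/m²
Numerator = 7.6 + 82.08·cos²32.4°·tan25.1° = 7.6 + 82.08·0.7129·0.4684 = 35.010 kPa
Denominator = 82.08·sin32.4°·cos32.4° = 82.08·0.5358·0.8443 = 37.134 kPa
FS = 35.010 / 37.134 = 0.943

FS = 0.94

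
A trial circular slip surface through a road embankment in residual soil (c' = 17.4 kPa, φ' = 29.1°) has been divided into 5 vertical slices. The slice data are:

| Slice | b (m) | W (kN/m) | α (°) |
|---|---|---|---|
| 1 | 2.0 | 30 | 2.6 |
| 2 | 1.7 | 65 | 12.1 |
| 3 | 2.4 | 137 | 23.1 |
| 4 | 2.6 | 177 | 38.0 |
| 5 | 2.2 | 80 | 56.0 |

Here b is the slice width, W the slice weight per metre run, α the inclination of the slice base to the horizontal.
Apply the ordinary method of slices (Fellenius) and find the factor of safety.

FS = 1.89

Ordinary method of slices: FS = Σ[c'·Δl_i + (W_i cosα_i)·tanφ'] / Σ W_i sinα_i, with Δl_i = b_i / cosα_i.
Slice 1: Δl = 2.0/cos2.6° = 2.002 m; N'_1 = 30·cos2.6° = 30.0; c'Δl = 34.84; W sinα = 1.4
Slice 2: Δl = 1.7/cos12.1° = 1.739 m; N'_2 = 65·cos12.1° = 63.6; c'Δl = 30.25; W sinα = 13.6
Slice 3: Δl = 2.4/cos23.1° = 2.609 m; N'_3 = 137·cos23.1° = 126.0; c'Δl = 45.40; W sinα = 53.8
Slice 4: Δl = 2.6/cos38.0° = 3.299 m; N'_4 = 177·cos38.0° = 139.5; c'Δl = 57.41; W sinα = 109.0
Slice 5: Δl = 2.2/cos56.0° = 3.934 m; N'_5 = 80·cos56.0° = 44.7; c'Δl = 68.46; W sinα = 66.3
Σc'Δl = 236.4 kN/m; ΣN' = 403.8 kN/m; ΣW sinα = 244.0 kN/m
Resisting = 236.4 + 403.8·tan29.1° = 236.4 + 224.7 = 461.1 kN/m
FS = 461.1 / 244.0 = 1.889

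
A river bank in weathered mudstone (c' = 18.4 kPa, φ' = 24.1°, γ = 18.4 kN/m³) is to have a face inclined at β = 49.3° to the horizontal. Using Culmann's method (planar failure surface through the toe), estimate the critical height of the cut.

Culmann's analysis gives the critical failure plane at α_cr = (β + φ')/2 = (49.3 + 24.1)/2 = 36.7°, and the critical height
H_c = (4c'/γ) · sinβ cosφ' / [1 − cos(β − φ')]
    = (4·18.4/18.4) · sin49.3°·cos24.1° / [1 − cos(25.2°)]
    = 4.000 · 0.7581·0.9128 / [1 − 0.9048]
    = 4.000 · 0.6921 / 0.0952
    = 29.09 m

H_c = 29.09 m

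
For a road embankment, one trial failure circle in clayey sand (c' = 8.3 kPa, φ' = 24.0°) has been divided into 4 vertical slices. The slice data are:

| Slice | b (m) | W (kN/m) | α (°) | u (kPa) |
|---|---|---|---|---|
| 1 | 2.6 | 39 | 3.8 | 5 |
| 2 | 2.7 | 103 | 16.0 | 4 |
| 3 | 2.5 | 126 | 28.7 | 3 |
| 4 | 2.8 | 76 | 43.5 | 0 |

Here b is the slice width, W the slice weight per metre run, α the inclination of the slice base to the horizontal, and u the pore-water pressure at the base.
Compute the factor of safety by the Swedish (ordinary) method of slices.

FS = 1.54

Ordinary method of slices: FS = Σ[c'·Δl_i + (W_i cosα_i − u_i·Δl_i)·tanφ'] / Σ W_i sinα_i, with Δl_i = b_i / cosα_i.
Slice 1: Δl = 2.6/cos3.8° = 2.606 m; N'_1 = 39·cos3.8° − 5·2.606 = 25.9; c'Δl = 21.63; W sinα = 2.6
Slice 2: Δl = 2.7/cos16.0° = 2.809 m; N'_2 = 103·cos16.0° − 4·2.809 = 87.8; c'Δl = 23.31; W sinα = 28.4
Slice 3: Δl = 2.5/cos28.7° = 2.850 m; N'_3 = 126·cos28.7° − 3·2.850 = 102.0; c'Δl = 23.66; W sinα = 60.5
Slice 4: Δl = 2.8/cos43.5° = 3.860 m; N'_4 = 76·cos43.5° − 0·3.860 = 55.1; c'Δl = 32.04; W sinα = 52.3
Σc'Δl = 100.6 kN/m; ΣN' = 270.8 kN/m; ΣW sinα = 143.8 kN/m
Resisting = 100.6 + 270.8·tan24.0° = 100.6 + 120.5 = 221.2 kN/m
FS = 221.2 / 143.8 = 1.538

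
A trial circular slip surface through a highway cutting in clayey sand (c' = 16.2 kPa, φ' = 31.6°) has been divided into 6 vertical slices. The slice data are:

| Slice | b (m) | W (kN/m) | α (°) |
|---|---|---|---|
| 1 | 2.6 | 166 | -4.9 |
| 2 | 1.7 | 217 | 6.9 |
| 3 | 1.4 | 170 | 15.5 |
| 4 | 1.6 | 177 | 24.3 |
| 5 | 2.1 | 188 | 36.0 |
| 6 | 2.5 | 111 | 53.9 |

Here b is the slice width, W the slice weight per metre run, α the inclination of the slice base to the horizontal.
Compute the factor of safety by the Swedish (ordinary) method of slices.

Ordinary method of slices: FS = Σ[c'·Δl_i + (W_i cosα_i)·tanφ'] / Σ W_i sinα_i, with Δl_i = b_i / cosα_i.
Slice 1: Δl = 2.6/cos(-4.9°) = 2.610 m; N'_1 = 166·cos(-4.9°) = 165.4; c'Δl = 42.27; W sinα = -14.2
Slice 2: Δl = 1.7/cos6.9° = 1.712 m; N'_2 = 217·cos6.9° = 215.4; c'Δl = 27.74; W sinα = 26.1
Slice 3: Δl = 1.4/cos15.5° = 1.453 m; N'_3 = 170·cos15.5° = 163.8; c'Δl = 23.54; W sinα = 45.4
Slice 4: Δl = 1.6/cos24.3° = 1.756 m; N'_4 = 177·cos24.3° = 161.3; c'Δl = 28.44; W sinα = 72.8
Slice 5: Δl = 2.1/cos36.0° = 2.596 m; N'_5 = 188·cos36.0° = 152.1; c'Δl = 42.05; W sinα = 110.5
Slice 6: Δl = 2.5/cos53.9° = 4.243 m; N'_6 = 111·cos53.9° = 65.4; c'Δl = 68.74; W sinα = 89.7
Σc'Δl = 232.8 kN/m; ΣN' = 923.5 kN/m; ΣW sinα = 330.3 kN/m
Resisting = 232.8 + 923.5·tan31.6° = 232.8 + 568.1 = 800.9 kN/m
FS = 800.9 / 330.3 = 2.424

FS = 2.42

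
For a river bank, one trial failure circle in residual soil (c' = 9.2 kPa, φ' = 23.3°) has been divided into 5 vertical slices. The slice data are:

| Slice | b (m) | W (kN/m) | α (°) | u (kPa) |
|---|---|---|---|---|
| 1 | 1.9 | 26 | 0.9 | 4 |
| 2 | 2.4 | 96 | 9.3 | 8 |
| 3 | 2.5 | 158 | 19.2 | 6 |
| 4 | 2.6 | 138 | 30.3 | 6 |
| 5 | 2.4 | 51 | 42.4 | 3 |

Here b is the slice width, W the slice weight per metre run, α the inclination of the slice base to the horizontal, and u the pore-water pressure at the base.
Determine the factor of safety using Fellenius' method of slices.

FS = 1.60

Ordinary method of slices: FS = Σ[c'·Δl_i + (W_i cosα_i − u_i·Δl_i)·tanφ'] / Σ W_i sinα_i, with Δl_i = b_i / cosα_i.
Slice 1: Δl = 1.9/cos0.9° = 1.900 m; N'_1 = 26·cos0.9° − 4·1.900 = 18.4; c'Δl = 17.48; W sinα = 0.4
Slice 2: Δl = 2.4/cos9.3° = 2.432 m; N'_2 = 96·cos9.3° − 8·2.432 = 75.3; c'Δl = 22.37; W sinα = 15.5
Slice 3: Δl = 2.5/cos19.2° = 2.647 m; N'_3 = 158·cos19.2° − 6·2.647 = 133.3; c'Δl = 24.35; W sinα = 52.0
Slice 4: Δl = 2.6/cos30.3° = 3.011 m; N'_4 = 138·cos30.3° − 6·3.011 = 101.1; c'Δl = 27.70; W sinα = 69.6
Slice 5: Δl = 2.4/cos42.4° = 3.250 m; N'_5 = 51·cos42.4° − 3·3.250 = 27.9; c'Δl = 29.90; W sinα = 34.4
Σc'Δl = 121.8 kN/m; ΣN' = 356.0 kN/m; ΣW sinα = 171.9 kN/m
Resisting = 121.8 + 356.0·tan23.3° = 121.8 + 153.3 = 275.1 kN/m
FS = 275.1 / 171.9 = 1.601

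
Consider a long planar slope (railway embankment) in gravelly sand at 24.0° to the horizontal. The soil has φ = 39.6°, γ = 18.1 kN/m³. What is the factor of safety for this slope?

FS = 1.86

For a dry cohesionless infinite slope the factor of safety is FS = tanφ / tanβ.
FS = tan39.6° / tan24.0° = 0.8273 / 0.4452 = 1.858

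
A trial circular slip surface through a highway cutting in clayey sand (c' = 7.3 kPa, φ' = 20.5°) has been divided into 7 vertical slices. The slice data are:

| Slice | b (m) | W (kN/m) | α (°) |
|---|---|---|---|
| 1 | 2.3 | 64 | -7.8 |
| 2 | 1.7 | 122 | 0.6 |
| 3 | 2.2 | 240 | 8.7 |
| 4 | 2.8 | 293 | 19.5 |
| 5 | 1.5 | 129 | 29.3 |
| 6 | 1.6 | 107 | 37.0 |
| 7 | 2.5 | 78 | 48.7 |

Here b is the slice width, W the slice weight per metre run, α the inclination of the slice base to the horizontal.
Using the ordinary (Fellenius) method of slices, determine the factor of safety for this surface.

FS = 1.52

Ordinary method of slices: FS = Σ[c'·Δl_i + (W_i cosα_i)·tanφ'] / Σ W_i sinα_i, with Δl_i = b_i / cosα_i.
Slice 1: Δl = 2.3/cos(-7.8°) = 2.321 m; N'_1 = 64·cos(-7.8°) = 63.4; c'Δl = 16.95; W sinα = -8.7
Slice 2: Δl = 1.7/cos0.6° = 1.700 m; N'_2 = 122·cos0.6° = 122.0; c'Δl = 12.41; W sinα = 1.3
Slice 3: Δl = 2.2/cos8.7° = 2.226 m; N'_3 = 240·cos8.7° = 237.2; c'Δl = 16.25; W sinα = 36.3
Slice 4: Δl = 2.8/cos19.5° = 2.970 m; N'_4 = 293·cos19.5° = 276.2; c'Δl = 21.68; W sinα = 97.8
Slice 5: Δl = 1.5/cos29.3° = 1.720 m; N'_5 = 129·cos29.3° = 112.5; c'Δl = 12.56; W sinα = 63.1
Slice 6: Δl = 1.6/cos37.0° = 2.003 m; N'_6 = 107·cos37.0° = 85.5; c'Δl = 14.62; W sinα = 64.4
Slice 7: Δl = 2.5/cos48.7° = 3.788 m; N'_7 = 78·cos48.7° = 51.5; c'Δl = 27.65; W sinα = 58.6
Σc'Δl = 122.1 kN/m; ΣN' = 948.3 kN/m; ΣW sinα = 312.8 kN/m
Resisting = 122.1 + 948.3·tan20.5° = 122.1 + 354.5 = 476.7 kN/m
FS = 476.7 / 312.8 = 1.524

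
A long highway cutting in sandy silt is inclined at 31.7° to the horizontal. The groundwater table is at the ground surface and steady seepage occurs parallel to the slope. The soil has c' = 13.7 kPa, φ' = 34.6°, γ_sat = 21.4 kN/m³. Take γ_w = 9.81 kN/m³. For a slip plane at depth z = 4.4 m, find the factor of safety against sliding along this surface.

FS = 0.93

With seepage parallel to the slope and the water table at the surface, the effective normal stress on the slip plane uses the buoyant unit weight γ' = γ_sat − γ_w while the driving shear stress uses γ_sat:
FS = [c' + γ' z cos²β tanφ'] / [γ_sat z sinβ cosβ]
γ' = 21.4 − 9.81 = 11.59 kN/m³
Numerator = 13.7 + 11.59·4.4·cos²31.7°·tan34.6° = 13.7 + 11.59·4.4·0.7239·0.6899 = 39.166 kPa
Denominator = 21.4·4.4·sin31.7°·cos31.7° = 21.4·4.4·0.5255·0.8508 = 42.097 kPa
FS = 39.166 / 42.097 = 0.930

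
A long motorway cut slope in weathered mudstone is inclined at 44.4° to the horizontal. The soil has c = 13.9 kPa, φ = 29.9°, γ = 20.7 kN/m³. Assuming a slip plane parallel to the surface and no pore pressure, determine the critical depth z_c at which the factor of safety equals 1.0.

Setting FS = 1.00 in FS = [c + γz cos²β tanφ] / [γz sinβ cosβ] and solving for z:
z = c / [γ cosβ (FS·sinβ − cosβ·tanφ)]
  = 13.9 / [20.7·cos44.4°·(1.00·sin44.4° − cos44.4°·tan29.9°)]
  = 13.9 / [20.7·0.7145·(1.00·0.6997 − 0.7145·0.5750)]
  = 13.9 / 4.2716 = 3.254 m

z_c = 3.25 m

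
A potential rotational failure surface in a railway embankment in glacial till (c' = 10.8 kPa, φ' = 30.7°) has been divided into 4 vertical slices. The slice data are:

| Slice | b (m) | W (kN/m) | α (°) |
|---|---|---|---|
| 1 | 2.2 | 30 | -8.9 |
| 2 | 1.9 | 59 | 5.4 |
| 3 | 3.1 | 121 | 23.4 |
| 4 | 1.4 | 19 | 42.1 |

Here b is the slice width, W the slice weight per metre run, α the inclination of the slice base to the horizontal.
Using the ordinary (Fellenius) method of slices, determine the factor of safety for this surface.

Ordinary method of slices: FS = Σ[c'·Δl_i + (W_i cosα_i)·tanφ'] / Σ W_i sinα_i, with Δl_i = b_i / cosα_i.
Slice 1: Δl = 2.2/cos(-8.9°) = 2.227 m; N'_1 = 30·cos(-8.9°) = 29.6; c'Δl = 24.05; W sinα = -4.6
Slice 2: Δl = 1.9/cos5.4° = 1.908 m; N'_2 = 59·cos5.4° = 58.7; c'Δl = 20.61; W sinα = 5.6
Slice 3: Δl = 3.1/cos23.4° = 3.378 m; N'_3 = 121·cos23.4° = 111.0; c'Δl = 36.48; W sinα = 48.1
Slice 4: Δl = 1.4/cos42.1° = 1.887 m; N'_4 = 19·cos42.1° = 14.1; c'Δl = 20.38; W sinα = 12.7
Σc'Δl = 101.5 kN/m; ΣN' = 213.5 kN/m; ΣW sinα = 61.7 kN/m
Resisting = 101.5 + 213.5·tan30.7° = 101.5 + 126.8 = 228.3 kN/m
FS = 228.3 / 61.7 = 3.700

FS = 3.70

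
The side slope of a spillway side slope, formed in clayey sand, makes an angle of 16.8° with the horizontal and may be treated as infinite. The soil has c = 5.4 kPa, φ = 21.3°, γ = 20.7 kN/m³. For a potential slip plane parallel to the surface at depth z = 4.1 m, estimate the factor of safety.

For an infinite slope with a slip plane parallel to the surface (no pore pressure): FS = [c + γz cos²β tanφ] / [γz sinβ cosβ].
γz = 20.7·4.1 = 84.87 kN/m²
Numerator = 5.4 + 84.87·cos²16.8°·tan21.3° = 5.4 + 84.87·0.9165·0.3899 = 35.725 kPa
Denominator = 84.87·sin16.8°·cos16.8° = 84.87·0.2890·0.9573 = 23.483 kPa
FS = 35.725 / 23.483 = 1.521

FS = 1.52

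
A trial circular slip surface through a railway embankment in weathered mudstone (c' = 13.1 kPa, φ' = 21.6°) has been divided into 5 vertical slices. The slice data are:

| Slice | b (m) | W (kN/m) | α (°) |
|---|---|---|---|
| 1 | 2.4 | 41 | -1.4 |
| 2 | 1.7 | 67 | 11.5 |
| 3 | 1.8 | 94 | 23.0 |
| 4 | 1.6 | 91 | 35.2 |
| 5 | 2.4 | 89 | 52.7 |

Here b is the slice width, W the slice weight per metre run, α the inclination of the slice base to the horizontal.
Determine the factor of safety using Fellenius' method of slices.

Ordinary method of slices: FS = Σ[c'·Δl_i + (W_i cosα_i)·tanφ'] / Σ W_i sinα_i, with Δl_i = b_i / cosα_i.
Slice 1: Δl = 2.4/cos(-1.4°) = 2.401 m; N'_1 = 41·cos(-1.4°) = 41.0; c'Δl = 31.45; W sinα = -1.0
Slice 2: Δl = 1.7/cos11.5° = 1.735 m; N'_2 = 67·cos11.5° = 65.7; c'Δl = 22.73; W sinα = 13.4
Slice 3: Δl = 1.8/cos23.0° = 1.955 m; N'_3 = 94·cos23.0° = 86.5; c'Δl = 25.62; W sinα = 36.7
Slice 4: Δl = 1.6/cos35.2° = 1.958 m; N'_4 = 91·cos35.2° = 74.4; c'Δl = 25.65; W sinα = 52.5
Slice 5: Δl = 2.4/cos52.7° = 3.960 m; N'_5 = 89·cos52.7° = 53.9; c'Δl = 51.88; W sinα = 70.8
Σc'Δl = 157.3 kN/m; ΣN' = 321.5 kN/m; ΣW sinα = 172.3 kN/m
Resisting = 157.3 + 321.5·tan21.6° = 157.3 + 127.3 = 284.6 kN/m
FS = 284.6 / 172.3 = 1.651

FS = 1.65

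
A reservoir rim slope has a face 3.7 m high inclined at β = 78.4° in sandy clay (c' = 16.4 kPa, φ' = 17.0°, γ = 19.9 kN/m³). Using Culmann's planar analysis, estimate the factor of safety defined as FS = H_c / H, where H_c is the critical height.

H_c = (4c'/γ) · sinβ cosφ' / [1 − cos(β − φ')]
    = (4·16.4/19.9) · sin78.4°·cos17.0° / [1 − cos61.4°]
    = 3.296 · 0.9368 / 0.5213 = 5.92 m
FS = H_c / H = 5.92 / 3.7 = 1.601

FS = 1.60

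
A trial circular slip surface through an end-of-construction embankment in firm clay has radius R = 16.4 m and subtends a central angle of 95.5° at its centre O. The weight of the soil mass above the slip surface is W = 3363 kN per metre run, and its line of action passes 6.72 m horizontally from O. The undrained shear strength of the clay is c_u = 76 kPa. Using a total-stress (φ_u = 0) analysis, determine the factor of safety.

Taking moments about the centre O, the resisting moment is provided by the undrained shear strength acting along the arc:
Arc length L_a = R·θ = 16.4·(95.5°·π/180) = 16.4·1.6668 = 27.34 m
M_R = c_u·L_a·R = 76·27.34·16.4 = 34070.8 kN·m/m
M_D = W·d = 3363·6.72 = 22599.4 kN·m/m
FS = M_R / M_D = 34070.8 / 22599.4 = 1.508

FS = 1.51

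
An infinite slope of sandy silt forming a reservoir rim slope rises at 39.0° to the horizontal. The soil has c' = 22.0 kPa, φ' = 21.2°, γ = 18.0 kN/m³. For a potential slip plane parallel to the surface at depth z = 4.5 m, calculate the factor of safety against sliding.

FS = 1.03

For an infinite slope with a slip plane parallel to the surface (no pore pressure): FS = [c' + γz cos²β tanφ'] / [γz sinβ cosβ].
γz = 18.0·4.5 = 81.00 kN/m²
Numerator = 22.0 + 81.00·cos²39.0°·tan21.2° = 22.0 + 81.00·0.6040·0.3879 = 40.975 kPa
Denominator = 81.00·sin39.0°·cos39.0° = 81.00·0.6293·0.7771 = 39.615 kPa
FS = 40.975 / 39.615 = 1.034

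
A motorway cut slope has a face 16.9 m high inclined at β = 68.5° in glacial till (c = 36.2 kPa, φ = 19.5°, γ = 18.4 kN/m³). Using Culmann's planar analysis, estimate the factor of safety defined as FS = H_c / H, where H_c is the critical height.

FS = 1.19

H_c = (4c/γ) · sinβ cosφ / [1 − cos(β − φ)]
    = (4·36.2/18.4) · sin68.5°·cos19.5° / [1 − cos49.0°]
    = 7.870 · 0.8771 / 0.3439 = 20.07 m
FS = H_c / H = 20.07 / 16.9 = 1.187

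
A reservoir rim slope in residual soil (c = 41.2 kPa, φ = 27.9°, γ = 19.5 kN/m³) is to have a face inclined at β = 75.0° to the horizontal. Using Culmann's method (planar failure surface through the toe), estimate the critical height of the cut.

Culmann's analysis gives the critical failure plane at α_cr = (β + φ)/2 = (75.0 + 27.9)/2 = 51.5°, and the critical height
H_c = (4c/γ) · sinβ cosφ / [1 − cos(β − φ)]
    = (4·41.2/19.5) · sin75.0°·cos27.9° / [1 − cos(47.1°)]
    = 8.451 · 0.9659·0.8838 / [1 − 0.6807]
    = 8.451 · 0.8537 / 0.3193
    = 22.60 m

H_c = 22.60 m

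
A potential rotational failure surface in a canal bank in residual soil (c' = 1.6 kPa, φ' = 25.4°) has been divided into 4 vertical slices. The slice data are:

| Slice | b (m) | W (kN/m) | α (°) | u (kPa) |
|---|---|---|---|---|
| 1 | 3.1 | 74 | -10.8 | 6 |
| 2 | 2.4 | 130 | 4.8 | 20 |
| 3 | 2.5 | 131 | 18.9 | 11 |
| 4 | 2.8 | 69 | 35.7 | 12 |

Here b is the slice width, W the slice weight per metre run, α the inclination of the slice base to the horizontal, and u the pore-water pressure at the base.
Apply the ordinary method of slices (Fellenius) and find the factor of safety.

FS = 1.69

Ordinary method of slices: FS = Σ[c'·Δl_i + (W_i cosα_i − u_i·Δl_i)·tanφ'] / Σ W_i sinα_i, with Δl_i = b_i / cosα_i.
Slice 1: Δl = 3.1/cos(-10.8°) = 3.156 m; N'_1 = 74·cos(-10.8°) − 6·3.156 = 53.8; c'Δl = 5.05; W sinα = -13.9
Slice 2: Δl = 2.4/cos4.8° = 2.408 m; N'_2 = 130·cos4.8° − 20·2.408 = 81.4; c'Δl = 3.85; W sinα = 10.9
Slice 3: Δl = 2.5/cos18.9° = 2.642 m; N'_3 = 131·cos18.9° − 11·2.642 = 94.9; c'Δl = 4.23; W sinα = 42.4
Slice 4: Δl = 2.8/cos35.7° = 3.448 m; N'_4 = 69·cos35.7° − 12·3.448 = 14.7; c'Δl = 5.52; W sinα = 40.3
Σc'Δl = 18.6 kN/m; ΣN' = 244.7 kN/m; ΣW sinα = 79.7 kN/m
Resisting = 18.6 + 244.7·tan25.4° = 18.6 + 116.2 = 134.8 kN/m
FS = 134.8 / 79.7 = 1.691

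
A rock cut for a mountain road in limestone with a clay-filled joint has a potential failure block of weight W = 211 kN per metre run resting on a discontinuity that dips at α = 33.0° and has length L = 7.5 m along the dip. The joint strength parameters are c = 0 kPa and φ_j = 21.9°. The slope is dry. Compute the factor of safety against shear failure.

Resolving the block weight along and normal to the plane and applying the Mohr–Coulomb strength on the joint:
N' = W cosα = 211·cos33.0° = 177.0 kN/m
Driving force T = W sinα = 211·sin33.0° = 114.9 kN/m
Resisting force R = c·L + N'·tanφ_j = 0·7.5 + 177.0·tan21.9° = 0.0 + 71.1 = 71.1 kN/m
FS = R / T = 71.1 / 114.9 = 0.619

FS = 0.62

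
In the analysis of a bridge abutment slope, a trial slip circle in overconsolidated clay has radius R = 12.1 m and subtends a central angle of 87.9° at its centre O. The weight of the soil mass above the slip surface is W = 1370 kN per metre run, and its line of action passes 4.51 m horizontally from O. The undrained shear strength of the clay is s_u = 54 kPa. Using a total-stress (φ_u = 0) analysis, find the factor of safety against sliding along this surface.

FS = 1.96

Taking moments about the centre O, the resisting moment is provided by the undrained shear strength acting along the arc:
Arc length L_a = R·θ = 12.1·(87.9°·π/180) = 12.1·1.5341 = 18.56 m
M_R = s_u·L_a·R = 54·18.56·12.1 = 12129.2 kN·m/m
M_D = W·d = 1370·4.51 = 6178.7 kN·m/m
FS = M_R / M_D = 12129.2 / 6178.7 = 1.963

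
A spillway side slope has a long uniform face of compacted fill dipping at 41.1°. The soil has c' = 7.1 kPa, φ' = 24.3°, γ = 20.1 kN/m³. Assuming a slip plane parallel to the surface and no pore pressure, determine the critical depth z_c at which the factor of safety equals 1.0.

z_c = 1.48 m

Setting FS = 1.00 in FS = [c' + γz cos²β tanφ'] / [γz sinβ cosβ] and solving for z:
z = c' / [γ cosβ (FS·sinβ − cosβ·tanφ')]
  = 7.1 / [20.1·cos41.1°·(1.00·sin41.1° − cos41.1°·tan24.3°)]
  = 7.1 / [20.1·0.7536·(1.00·0.6574 − 0.7536·0.4515)]
  = 7.1 / 4.8034 = 1.478 m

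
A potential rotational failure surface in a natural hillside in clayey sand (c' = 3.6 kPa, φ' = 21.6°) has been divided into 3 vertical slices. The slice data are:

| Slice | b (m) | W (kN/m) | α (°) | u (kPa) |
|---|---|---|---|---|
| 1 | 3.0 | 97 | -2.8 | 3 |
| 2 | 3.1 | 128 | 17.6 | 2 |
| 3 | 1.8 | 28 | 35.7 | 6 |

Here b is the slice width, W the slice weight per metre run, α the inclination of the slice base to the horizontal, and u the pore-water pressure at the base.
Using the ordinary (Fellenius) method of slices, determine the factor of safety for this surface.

Ordinary method of slices: FS = Σ[c'·Δl_i + (W_i cosα_i − u_i·Δl_i)·tanφ'] / Σ W_i sinα_i, with Δl_i = b_i / cosα_i.
Slice 1: Δl = 3.0/cos(-2.8°) = 3.004 m; N'_1 = 97·cos(-2.8°) − 3·3.004 = 87.9; c'Δl = 10.81; W sinα = -4.7
Slice 2: Δl = 3.1/cos17.6° = 3.252 m; N'_2 = 128·cos17.6° − 2·3.252 = 115.5; c'Δl = 11.71; W sinα = 38.7
Slice 3: Δl = 1.8/cos35.7° = 2.217 m; N'_3 = 28·cos35.7° − 6·2.217 = 9.4; c'Δl = 7.98; W sinα = 16.3
Σc'Δl = 30.5 kN/m; ΣN' = 212.8 kN/m; ΣW sinα = 50.3 kN/m
Resisting = 30.5 + 212.8·tan21.6° = 30.5 + 84.3 = 114.8 kN/m
FS = 114.8 / 50.3 = 2.281

FS = 2.28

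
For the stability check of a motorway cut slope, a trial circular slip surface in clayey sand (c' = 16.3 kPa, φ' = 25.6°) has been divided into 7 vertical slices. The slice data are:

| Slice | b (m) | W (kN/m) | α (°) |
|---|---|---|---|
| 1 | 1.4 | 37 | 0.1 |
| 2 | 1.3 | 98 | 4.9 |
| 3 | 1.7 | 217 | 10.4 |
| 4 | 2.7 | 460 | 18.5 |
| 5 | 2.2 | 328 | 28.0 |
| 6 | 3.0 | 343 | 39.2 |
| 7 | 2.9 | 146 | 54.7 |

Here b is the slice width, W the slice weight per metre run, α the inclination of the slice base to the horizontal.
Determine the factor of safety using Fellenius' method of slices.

FS = 1.44

Ordinary method of slices: FS = Σ[c'·Δl_i + (W_i cosα_i)·tanφ'] / Σ W_i sinα_i, with Δl_i = b_i / cosα_i.
Slice 1: Δl = 1.4/cos0.1° = 1.400 m; N'_1 = 37·cos0.1° = 37.0; c'Δl = 22.82; W sinα = 0.1
Slice 2: Δl = 1.3/cos4.9° = 1.305 m; N'_2 = 98·cos4.9° = 97.6; c'Δl = 21.27; W sinα = 8.4
Slice 3: Δl = 1.7/cos10.4° = 1.728 m; N'_3 = 217·cos10.4° = 213.4; c'Δl = 28.17; W sinα = 39.2
Slice 4: Δl = 2.7/cos18.5° = 2.847 m; N'_4 = 460·cos18.5° = 436.2; c'Δl = 46.41; W sinα = 146.0
Slice 5: Δl = 2.2/cos28.0° = 2.492 m; N'_5 = 328·cos28.0° = 289.6; c'Δl = 40.61; W sinα = 154.0
Slice 6: Δl = 3.0/cos39.2° = 3.871 m; N'_6 = 343·cos39.2° = 265.8; c'Δl = 63.10; W sinα = 216.8
Slice 7: Δl = 2.9/cos54.7° = 5.019 m; N'_7 = 146·cos54.7° = 84.4; c'Δl = 81.80; W sinα = 119.2
Σc'Δl = 304.2 kN/m; ΣN' = 1424.1 kN/m; ΣW sinα = 683.5 kN/m
Resisting = 304.2 + 1424.1·tan25.6° = 304.2 + 682.3 = 986.5 kN/m
FS = 986.5 / 683.5 = 1.443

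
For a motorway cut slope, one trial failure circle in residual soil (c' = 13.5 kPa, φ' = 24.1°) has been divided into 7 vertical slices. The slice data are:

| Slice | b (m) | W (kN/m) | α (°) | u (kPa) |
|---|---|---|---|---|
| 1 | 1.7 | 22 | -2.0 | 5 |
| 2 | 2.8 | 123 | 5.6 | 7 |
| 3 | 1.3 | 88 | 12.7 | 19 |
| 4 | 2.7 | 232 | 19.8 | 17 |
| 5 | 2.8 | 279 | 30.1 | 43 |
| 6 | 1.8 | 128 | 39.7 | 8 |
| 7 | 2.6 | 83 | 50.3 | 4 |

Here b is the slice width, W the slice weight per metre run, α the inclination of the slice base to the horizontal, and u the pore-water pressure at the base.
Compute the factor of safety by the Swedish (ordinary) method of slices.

Ordinary method of slices: FS = Σ[c'·Δl_i + (W_i cosα_i − u_i·Δl_i)·tanφ'] / Σ W_i sinα_i, with Δl_i = b_i / cosα_i.
Slice 1: Δl = 1.7/cos(-2.0°) = 1.701 m; N'_1 = 22·cos(-2.0°) − 5·1.701 = 13.5; c'Δl = 22.96; W sinα = -0.8
Slice 2: Δl = 2.8/cos5.6° = 2.813 m; N'_2 = 123·cos5.6° − 7·2.813 = 102.7; c'Δl = 37.98; W sinα = 12.0
Slice 3: Δl = 1.3/cos12.7° = 1.333 m; N'_3 = 88·cos12.7° − 19·1.333 = 60.5; c'Δl = 17.99; W sinα = 19.3
Slice 4: Δl = 2.7/cos19.8° = 2.870 m; N'_4 = 232·cos19.8° − 17·2.870 = 169.5; c'Δl = 38.74; W sinα = 78.6
Slice 5: Δl = 2.8/cos30.1° = 3.236 m; N'_5 = 279·cos30.1° − 43·3.236 = 102.2; c'Δl = 43.69; W sinα = 139.9
Slice 6: Δl = 1.8/cos39.7° = 2.339 m; N'_6 = 128·cos39.7° − 8·2.339 = 79.8; c'Δl = 31.58; W sinα = 81.8
Slice 7: Δl = 2.6/cos50.3° = 4.070 m; N'_7 = 83·cos50.3° − 4·4.070 = 36.7; c'Δl = 54.95; W sinα = 63.9
Σc'Δl = 247.9 kN/m; ΣN' = 564.9 kN/m; ΣW sinα = 394.7 kN/m
Resisting = 247.9 + 564.9·tan24.1° = 247.9 + 252.7 = 500.6 kN/m
FS = 500.6 / 394.7 = 1.268

FS = 1.27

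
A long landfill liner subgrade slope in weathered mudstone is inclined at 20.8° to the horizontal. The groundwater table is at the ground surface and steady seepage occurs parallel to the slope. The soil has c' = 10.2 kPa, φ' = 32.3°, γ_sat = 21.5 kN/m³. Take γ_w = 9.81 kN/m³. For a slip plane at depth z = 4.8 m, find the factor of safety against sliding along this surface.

FS = 1.20

With seepage parallel to the slope and the water table at the surface, the effective normal stress on the slip plane uses the buoyant unit weight γ' = γ_sat − γ_w while the driving shear stress uses γ_sat:
FS = [c' + γ' z cos²β tanφ'] / [γ_sat z sinβ cosβ]
γ' = 21.5 − 9.81 = 11.69 kN/m³
Numerator = 10.2 + 11.69·4.8·cos²20.8°·tan32.3° = 10.2 + 11.69·4.8·0.8739·0.6322 = 41.199 kPa
Denominator = 21.5·4.8·sin20.8°·cos20.8° = 21.5·4.8·0.3551·0.9348 = 34.259 kPa
FS = 41.199 / 34.259 = 1.203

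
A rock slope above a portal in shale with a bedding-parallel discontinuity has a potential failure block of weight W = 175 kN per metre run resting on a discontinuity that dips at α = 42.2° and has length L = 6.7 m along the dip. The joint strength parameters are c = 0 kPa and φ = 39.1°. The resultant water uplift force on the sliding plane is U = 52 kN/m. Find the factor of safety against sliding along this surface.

Resolving the block weight along and normal to the plane and applying the Mohr–Coulomb strength on the joint:
N' = W cosα − U = 175·cos42.2° − 52 = 77.6 kN/m
Driving force T = W sinα = 175·sin42.2° = 117.6 kN/m
Resisting force R = c·L + N'·tanφ = 0·6.7 + 77.6·tan39.1° = 0.0 + 63.1 = 63.1 kN/m
FS = R / T = 63.1 / 117.6 = 0.537

FS = 0.54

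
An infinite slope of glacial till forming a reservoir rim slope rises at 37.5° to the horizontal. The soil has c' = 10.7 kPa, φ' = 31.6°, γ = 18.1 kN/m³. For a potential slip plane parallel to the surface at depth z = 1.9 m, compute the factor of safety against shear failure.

For an infinite slope with a slip plane parallel to the surface (no pore pressure): FS = [c' + γz cos²β tanφ'] / [γz sinβ cosβ].
γz = 18.1·1.9 = 34.39 kN/m²
Numerator = 10.7 + 34.39·cos²37.5°·tan31.6° = 10.7 + 34.39·0.6294·0.6152 = 24.016 kPa
Denominator = 34.39·sin37.5°·cos37.5° = 34.39·0.6088·0.7934 = 16.609 kPa
FS = 24.016 / 16.609 = 1.446

FS = 1.45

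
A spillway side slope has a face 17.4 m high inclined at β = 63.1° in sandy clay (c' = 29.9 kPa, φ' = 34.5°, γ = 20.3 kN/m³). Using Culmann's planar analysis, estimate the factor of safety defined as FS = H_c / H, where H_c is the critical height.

H_c = (4c'/γ) · sinβ cosφ' / [1 − cos(β − φ')]
    = (4·29.9/20.3) · sin63.1°·cos34.5° / [1 − cos28.6°]
    = 5.892 · 0.7350 / 0.1220 = 35.49 m
FS = H_c / H = 35.49 / 17.4 = 2.040

FS = 2.04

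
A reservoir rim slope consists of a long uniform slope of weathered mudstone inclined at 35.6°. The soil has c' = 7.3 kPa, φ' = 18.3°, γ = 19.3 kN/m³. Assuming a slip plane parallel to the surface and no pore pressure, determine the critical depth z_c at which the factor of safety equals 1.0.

z_c = 1.49 m

Setting FS = 1.00 in FS = [c' + γz cos²β tanφ'] / [γz sinβ cosβ] and solving for z:
z = c' / [γ cosβ (FS·sinβ − cosβ·tanφ')]
  = 7.3 / [19.3·cos35.6°·(1.00·sin35.6° − cos35.6°·tan18.3°)]
  = 7.3 / [19.3·0.8131·(1.00·0.5821 − 0.8131·0.3307)]
  = 7.3 / 4.9152 = 1.485 m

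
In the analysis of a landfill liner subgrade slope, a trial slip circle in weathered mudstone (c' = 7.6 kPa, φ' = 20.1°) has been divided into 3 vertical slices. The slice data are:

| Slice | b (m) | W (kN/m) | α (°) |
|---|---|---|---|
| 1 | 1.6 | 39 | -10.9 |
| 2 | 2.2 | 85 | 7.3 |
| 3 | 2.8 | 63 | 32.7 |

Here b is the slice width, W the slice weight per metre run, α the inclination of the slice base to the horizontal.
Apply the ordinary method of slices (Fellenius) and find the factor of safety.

Ordinary method of slices: FS = Σ[c'·Δl_i + (W_i cosα_i)·tanφ'] / Σ W_i sinα_i, with Δl_i = b_i / cosα_i.
Slice 1: Δl = 1.6/cos(-10.9°) = 1.629 m; N'_1 = 39·cos(-10.9°) = 38.3; c'Δl = 12.38; W sinα = -7.4
Slice 2: Δl = 2.2/cos7.3° = 2.218 m; N'_2 = 85·cos7.3° = 84.3; c'Δl = 16.86; W sinα = 10.8
Slice 3: Δl = 2.8/cos32.7° = 3.327 m; N'_3 = 63·cos32.7° = 53.0; c'Δl = 25.29; W sinα = 34.0
Σc'Δl = 54.5 kN/m; ΣN' = 175.6 kN/m; ΣW sinα = 37.5 kN/m
Resisting = 54.5 + 175.6·tan20.1° = 54.5 + 64.3 = 118.8 kN/m
FS = 118.8 / 37.5 = 3.171

FS = 3.17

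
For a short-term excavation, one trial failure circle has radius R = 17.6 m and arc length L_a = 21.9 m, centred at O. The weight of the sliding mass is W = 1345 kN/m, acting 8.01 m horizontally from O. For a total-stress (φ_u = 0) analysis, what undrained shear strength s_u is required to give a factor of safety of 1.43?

s_u = 40.0 kPa

FS = s_u·L_a·R / (W·d), so s_u = FS·W·d / (L_a·R).
s_u = 1.43·1345·8.01 / (21.90·17.6) = 15406.0 / 385.44 = 39.97 kPa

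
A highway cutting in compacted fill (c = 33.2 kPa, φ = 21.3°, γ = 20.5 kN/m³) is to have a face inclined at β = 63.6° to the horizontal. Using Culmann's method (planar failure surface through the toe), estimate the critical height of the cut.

Culmann's analysis gives the critical failure plane at α_cr = (β + φ)/2 = (63.6 + 21.3)/2 = 42.5°, and the critical height
H_c = (4c/γ) · sinβ cosφ / [1 − cos(β − φ)]
    = (4·33.2/20.5) · sin63.6°·cos21.3° / [1 − cos(42.3°)]
    = 6.478 · 0.8957·0.9317 / [1 − 0.7396]
    = 6.478 · 0.8345 / 0.2604
    = 20.76 m

H_c = 20.76 m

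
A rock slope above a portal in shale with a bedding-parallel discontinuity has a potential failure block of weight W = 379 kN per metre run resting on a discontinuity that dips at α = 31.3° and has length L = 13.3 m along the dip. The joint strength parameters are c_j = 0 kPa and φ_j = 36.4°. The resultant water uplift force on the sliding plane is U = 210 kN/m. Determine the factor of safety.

FS = 0.43

Resolving the block weight along and normal to the plane and applying the Mohr–Coulomb strength on the joint:
N' = W cosα − U = 379·cos31.3° − 210 = 113.8 kN/m
Driving force T = W sinα = 379·sin31.3° = 196.9 kN/m
Resisting force R = c_j·L + N'·tanφ_j = 0·13.3 + 113.8·tan36.4° = 0.0 + 83.9 = 83.9 kN/m
FS = R / T = 83.9 / 196.9 = 0.426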